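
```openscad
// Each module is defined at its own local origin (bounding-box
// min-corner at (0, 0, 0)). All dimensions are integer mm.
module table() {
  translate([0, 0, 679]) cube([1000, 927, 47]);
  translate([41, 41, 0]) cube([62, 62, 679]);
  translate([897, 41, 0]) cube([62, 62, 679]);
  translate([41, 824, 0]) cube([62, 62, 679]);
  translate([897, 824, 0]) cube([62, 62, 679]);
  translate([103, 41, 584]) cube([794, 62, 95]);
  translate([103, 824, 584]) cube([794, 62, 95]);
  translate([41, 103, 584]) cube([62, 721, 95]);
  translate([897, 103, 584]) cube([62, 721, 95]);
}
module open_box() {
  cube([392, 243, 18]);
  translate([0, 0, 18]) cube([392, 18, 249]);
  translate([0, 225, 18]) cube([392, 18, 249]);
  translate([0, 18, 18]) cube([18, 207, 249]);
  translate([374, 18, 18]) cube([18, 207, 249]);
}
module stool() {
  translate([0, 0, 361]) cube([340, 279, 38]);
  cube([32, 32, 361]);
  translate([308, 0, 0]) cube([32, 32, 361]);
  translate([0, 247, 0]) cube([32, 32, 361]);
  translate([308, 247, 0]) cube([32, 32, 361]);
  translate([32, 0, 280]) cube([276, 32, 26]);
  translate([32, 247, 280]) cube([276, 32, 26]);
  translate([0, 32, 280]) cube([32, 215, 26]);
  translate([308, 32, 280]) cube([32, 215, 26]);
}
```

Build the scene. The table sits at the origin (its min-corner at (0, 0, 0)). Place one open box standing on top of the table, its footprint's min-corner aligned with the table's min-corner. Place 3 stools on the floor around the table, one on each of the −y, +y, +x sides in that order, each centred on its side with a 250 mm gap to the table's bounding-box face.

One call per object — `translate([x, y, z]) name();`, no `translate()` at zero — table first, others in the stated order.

table();
translate([0, 0, 726]) open_box();
translate([330, -529, 0]) stool();
translate([330, 1177, 0]) stool();
translate([1250, 324, 0]) stool();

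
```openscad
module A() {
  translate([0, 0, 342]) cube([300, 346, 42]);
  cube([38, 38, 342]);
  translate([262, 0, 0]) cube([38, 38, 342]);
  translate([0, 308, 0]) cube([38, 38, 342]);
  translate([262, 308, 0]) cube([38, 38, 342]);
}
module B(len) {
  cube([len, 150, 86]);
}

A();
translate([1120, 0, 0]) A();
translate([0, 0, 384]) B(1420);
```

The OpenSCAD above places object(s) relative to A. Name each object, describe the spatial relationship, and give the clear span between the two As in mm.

A is a stool. B is a beam. A beam spans the tops of two stools. The clear span between the two stools is 820 mm.

Second stool starts at x = 1120; first ends at x = 300; clear span = 1120 − 300 = 820 mm.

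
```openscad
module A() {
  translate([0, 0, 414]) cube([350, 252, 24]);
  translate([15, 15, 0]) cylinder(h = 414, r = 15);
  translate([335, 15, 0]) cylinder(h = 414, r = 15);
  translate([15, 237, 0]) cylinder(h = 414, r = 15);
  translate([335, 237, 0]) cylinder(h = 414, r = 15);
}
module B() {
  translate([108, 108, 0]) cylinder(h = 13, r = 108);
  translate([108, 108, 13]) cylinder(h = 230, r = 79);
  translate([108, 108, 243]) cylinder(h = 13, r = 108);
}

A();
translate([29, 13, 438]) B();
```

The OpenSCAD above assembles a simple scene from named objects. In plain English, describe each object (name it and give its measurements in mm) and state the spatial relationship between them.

A is a four-legged stool. The seat is 350×252 mm, 24 mm thick, top at z = 438 mm. It stands on four round legs, each 30 mm in diameter, from z = 0 to the seat underside, each leg's axis is inset half a diameter from the nearest pair of seat edges (so the leg's bounding box is flush with the corner).

B is a spool: two coaxial disc flanges of radius 108 mm and thickness 13 mm, joined by a core cylinder of radius 79 mm and height 230 mm. The lower flange rests on z = 0 and the three cylinders share a vertical axis.

The spool is on top of the stool.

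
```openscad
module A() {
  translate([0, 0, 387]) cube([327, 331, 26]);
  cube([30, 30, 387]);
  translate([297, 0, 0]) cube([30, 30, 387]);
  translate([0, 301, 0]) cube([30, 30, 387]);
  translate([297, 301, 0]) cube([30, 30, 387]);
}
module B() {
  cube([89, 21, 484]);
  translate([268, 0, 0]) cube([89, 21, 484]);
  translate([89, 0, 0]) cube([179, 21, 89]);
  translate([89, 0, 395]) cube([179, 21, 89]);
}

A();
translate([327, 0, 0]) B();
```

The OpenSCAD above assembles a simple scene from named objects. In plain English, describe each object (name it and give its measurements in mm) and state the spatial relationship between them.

A is a four-legged stool. The seat is a 327×331×26 mm slab whose top surface is at z = 413 mm; four square legs, each 30×30 mm in cross-section, run from the floor (z = 0) to the underside of the seat, each flush with a corner of the seat.

B is a picture frame with a 179×306 mm rectangular opening (x by z) and a uniform 89 mm border on every side. Frame depth is 21 mm along y. It is built from two vertical stiles running the full outside height and two horizontal rails spanning the gap between the stiles.

The picture frame is against the stool's +x side, with their −y faces flush.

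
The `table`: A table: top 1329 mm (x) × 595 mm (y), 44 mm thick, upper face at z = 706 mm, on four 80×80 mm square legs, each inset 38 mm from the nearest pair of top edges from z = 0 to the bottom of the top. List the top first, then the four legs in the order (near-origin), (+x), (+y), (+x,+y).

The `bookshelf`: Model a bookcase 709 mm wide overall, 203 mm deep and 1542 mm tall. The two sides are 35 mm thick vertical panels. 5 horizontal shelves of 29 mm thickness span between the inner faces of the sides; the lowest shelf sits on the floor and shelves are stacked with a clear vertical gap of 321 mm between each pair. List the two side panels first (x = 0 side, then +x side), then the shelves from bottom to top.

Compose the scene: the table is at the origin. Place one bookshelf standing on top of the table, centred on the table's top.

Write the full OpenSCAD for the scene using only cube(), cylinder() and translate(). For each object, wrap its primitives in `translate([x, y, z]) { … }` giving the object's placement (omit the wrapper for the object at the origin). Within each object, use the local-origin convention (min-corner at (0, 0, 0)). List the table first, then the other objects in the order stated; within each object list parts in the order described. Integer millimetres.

translate([0, 0, 662]) cube([1329, 595, 44]);
translate([38, 38, 0]) cube([80, 80, 662]);
translate([1211, 38, 0]) cube([80, 80, 662]);
translate([38, 477, 0]) cube([80, 80, 662]);
translate([1211, 477, 0]) cube([80, 80, 662]);
translate([310, 196, 706]) {
  cube([35, 203, 1542]);
  translate([674, 0, 0]) cube([35, 203, 1542]);
  translate([35, 0, 0]) cube([639, 203, 29]);
  translate([35, 0, 350]) cube([639, 203, 29]);
  translate([35, 0, 700]) cube([639, 203, 29]);
  translate([35, 0, 1050]) cube([639, 203, 29]);
  translate([35, 0, 1400]) cube([639, 203, 29]);
}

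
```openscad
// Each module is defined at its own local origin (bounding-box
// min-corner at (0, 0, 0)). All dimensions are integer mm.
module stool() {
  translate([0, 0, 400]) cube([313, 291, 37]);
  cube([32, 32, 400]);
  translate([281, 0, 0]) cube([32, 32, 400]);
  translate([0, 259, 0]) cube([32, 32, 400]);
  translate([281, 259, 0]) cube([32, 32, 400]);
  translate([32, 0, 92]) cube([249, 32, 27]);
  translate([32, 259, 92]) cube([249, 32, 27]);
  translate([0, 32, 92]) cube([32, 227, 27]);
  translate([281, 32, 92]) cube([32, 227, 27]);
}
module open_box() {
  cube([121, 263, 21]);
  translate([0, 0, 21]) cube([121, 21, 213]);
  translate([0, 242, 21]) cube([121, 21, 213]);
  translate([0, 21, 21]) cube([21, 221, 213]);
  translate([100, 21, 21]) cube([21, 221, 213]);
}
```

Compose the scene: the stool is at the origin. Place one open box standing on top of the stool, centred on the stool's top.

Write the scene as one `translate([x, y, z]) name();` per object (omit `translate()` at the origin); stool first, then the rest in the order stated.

stool();
translate([96, 14, 437]) open_box();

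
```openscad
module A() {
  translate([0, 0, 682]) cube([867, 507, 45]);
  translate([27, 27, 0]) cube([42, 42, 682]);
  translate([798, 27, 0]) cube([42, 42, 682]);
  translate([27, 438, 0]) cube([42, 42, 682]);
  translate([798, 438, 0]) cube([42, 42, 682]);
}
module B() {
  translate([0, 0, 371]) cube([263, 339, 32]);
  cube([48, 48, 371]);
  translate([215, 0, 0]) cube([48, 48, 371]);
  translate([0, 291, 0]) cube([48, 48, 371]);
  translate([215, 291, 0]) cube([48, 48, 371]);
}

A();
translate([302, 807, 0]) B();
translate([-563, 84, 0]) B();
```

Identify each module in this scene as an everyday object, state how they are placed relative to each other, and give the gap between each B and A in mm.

Each stool's nearest face is 300 mm from the table's bounding box.

A is a table. B is a stool. Two stools sit around the table at the +y, −x sides. The gap between each stool and the table is 300 mm.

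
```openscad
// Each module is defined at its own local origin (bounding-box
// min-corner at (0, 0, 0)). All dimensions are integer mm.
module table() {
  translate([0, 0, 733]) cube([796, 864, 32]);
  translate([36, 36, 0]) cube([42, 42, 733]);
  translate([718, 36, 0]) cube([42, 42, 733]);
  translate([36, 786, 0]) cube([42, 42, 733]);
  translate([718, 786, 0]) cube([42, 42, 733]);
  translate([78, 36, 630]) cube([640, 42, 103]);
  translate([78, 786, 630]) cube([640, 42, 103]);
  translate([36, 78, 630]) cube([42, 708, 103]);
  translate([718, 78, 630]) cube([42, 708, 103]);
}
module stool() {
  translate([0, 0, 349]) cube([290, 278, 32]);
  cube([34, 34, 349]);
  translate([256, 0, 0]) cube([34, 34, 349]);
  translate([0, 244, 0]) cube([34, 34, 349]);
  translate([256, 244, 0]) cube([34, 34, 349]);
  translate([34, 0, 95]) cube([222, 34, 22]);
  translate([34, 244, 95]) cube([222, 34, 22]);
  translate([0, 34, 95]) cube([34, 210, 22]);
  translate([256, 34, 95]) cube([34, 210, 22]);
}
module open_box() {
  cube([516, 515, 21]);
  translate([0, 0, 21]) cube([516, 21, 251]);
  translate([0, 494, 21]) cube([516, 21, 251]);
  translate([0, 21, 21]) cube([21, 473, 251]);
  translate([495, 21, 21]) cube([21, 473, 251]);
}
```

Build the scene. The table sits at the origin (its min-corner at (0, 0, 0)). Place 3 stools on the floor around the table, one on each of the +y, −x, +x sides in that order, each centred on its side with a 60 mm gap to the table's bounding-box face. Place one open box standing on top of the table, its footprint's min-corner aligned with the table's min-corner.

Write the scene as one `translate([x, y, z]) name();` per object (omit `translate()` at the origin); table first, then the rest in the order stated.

table();
translate([253, 924, 0]) stool();
translate([-350, 293, 0]) stool();
translate([856, 293, 0]) stool();
translate([0, 0, 765]) open_box();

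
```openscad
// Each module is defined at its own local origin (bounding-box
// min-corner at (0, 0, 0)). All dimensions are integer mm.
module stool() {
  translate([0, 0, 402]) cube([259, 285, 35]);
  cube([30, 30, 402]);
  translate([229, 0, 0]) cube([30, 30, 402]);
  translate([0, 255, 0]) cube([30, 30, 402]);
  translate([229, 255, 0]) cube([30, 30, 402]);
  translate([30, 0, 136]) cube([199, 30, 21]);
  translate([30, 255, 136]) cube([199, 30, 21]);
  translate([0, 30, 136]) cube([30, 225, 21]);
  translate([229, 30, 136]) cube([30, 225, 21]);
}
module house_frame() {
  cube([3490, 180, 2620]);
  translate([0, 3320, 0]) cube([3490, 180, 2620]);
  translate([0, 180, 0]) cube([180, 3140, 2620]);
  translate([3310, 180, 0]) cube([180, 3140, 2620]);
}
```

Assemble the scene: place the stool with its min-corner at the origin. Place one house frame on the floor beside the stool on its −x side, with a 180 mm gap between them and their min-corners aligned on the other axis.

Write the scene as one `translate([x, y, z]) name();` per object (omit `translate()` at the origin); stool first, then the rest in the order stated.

stool();
translate([-3670, 0, 0]) house_frame();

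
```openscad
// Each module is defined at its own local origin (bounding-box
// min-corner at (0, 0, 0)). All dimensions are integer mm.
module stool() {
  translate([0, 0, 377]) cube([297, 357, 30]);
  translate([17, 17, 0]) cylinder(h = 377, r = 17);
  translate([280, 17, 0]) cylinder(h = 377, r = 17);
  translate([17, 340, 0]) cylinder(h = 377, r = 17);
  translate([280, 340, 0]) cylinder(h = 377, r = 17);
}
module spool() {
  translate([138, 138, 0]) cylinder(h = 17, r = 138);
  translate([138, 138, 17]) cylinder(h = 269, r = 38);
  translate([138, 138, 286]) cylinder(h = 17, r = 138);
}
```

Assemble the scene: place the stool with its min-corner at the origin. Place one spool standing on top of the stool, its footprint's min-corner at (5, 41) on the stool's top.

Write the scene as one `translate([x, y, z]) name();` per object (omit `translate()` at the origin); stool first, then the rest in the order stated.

stool();
translate([5, 41, 407]) spool();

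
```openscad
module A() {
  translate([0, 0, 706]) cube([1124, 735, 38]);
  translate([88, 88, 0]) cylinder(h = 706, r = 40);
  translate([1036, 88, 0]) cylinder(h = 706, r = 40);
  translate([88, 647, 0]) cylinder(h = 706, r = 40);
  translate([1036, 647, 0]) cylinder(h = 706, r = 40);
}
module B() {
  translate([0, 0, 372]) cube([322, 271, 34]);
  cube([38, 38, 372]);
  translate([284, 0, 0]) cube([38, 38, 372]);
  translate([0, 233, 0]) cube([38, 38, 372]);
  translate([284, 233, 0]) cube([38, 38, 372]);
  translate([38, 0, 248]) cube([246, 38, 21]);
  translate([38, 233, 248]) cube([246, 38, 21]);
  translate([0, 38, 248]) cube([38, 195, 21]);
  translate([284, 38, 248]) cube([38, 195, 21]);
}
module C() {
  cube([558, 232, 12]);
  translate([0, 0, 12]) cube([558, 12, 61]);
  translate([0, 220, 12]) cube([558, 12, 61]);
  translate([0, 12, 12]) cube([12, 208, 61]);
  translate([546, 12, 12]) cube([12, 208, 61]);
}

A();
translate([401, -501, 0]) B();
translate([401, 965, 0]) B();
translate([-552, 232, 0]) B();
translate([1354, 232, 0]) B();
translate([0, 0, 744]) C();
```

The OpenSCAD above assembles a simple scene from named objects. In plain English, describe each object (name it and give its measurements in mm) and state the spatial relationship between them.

A is a table: top 1124 mm (x) × 735 mm (y), 38 mm thick, upper face at z = 744 mm, on four round legs of 80 mm diameter, each leg's bounding box inset 48 mm from the nearest pair of top edges, running from z = 0 to the bottom of the top.

B is a simple wooden stool: a rectangular seat 322 mm (x) by 271 mm (y), 34 mm thick, top face at z = 406 mm, on four square legs, each 38×38 mm in cross-section. The legs rest on z = 0, each flush with a corner of the seat. Four stretchers, 38 mm wide and 21 mm tall, connect adjacent legs with their undersides at z = 248 mm, each running between the inner faces of the legs it joins and aligned with the legs' outer faces on the other axis.

C is an open-topped rectangular box: outside dimensions 558×232×73 mm, with a uniform wall and base thickness of 12 mm. The base is a full 558×232 slab on the floor; four walls sit on top of the base. The front and back walls (the −y and +y sides) span the full width; the two side walls fit between them.

Four stools sit around the table at the −y, +y, −x, +x sides. The open box is on top of the table.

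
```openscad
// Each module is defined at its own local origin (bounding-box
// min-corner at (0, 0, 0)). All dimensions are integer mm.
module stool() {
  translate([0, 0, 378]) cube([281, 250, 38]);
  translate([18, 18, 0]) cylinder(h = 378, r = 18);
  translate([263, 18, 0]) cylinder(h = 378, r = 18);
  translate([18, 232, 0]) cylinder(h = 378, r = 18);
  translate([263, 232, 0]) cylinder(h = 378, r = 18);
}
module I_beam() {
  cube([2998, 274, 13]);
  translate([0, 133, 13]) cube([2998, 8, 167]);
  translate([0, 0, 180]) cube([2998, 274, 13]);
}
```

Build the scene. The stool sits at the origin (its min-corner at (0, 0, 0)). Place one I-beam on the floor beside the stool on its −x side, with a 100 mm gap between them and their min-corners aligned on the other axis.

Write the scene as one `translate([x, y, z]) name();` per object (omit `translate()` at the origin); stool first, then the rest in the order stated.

stool();
translate([-3098, 0, 0]) I_beam();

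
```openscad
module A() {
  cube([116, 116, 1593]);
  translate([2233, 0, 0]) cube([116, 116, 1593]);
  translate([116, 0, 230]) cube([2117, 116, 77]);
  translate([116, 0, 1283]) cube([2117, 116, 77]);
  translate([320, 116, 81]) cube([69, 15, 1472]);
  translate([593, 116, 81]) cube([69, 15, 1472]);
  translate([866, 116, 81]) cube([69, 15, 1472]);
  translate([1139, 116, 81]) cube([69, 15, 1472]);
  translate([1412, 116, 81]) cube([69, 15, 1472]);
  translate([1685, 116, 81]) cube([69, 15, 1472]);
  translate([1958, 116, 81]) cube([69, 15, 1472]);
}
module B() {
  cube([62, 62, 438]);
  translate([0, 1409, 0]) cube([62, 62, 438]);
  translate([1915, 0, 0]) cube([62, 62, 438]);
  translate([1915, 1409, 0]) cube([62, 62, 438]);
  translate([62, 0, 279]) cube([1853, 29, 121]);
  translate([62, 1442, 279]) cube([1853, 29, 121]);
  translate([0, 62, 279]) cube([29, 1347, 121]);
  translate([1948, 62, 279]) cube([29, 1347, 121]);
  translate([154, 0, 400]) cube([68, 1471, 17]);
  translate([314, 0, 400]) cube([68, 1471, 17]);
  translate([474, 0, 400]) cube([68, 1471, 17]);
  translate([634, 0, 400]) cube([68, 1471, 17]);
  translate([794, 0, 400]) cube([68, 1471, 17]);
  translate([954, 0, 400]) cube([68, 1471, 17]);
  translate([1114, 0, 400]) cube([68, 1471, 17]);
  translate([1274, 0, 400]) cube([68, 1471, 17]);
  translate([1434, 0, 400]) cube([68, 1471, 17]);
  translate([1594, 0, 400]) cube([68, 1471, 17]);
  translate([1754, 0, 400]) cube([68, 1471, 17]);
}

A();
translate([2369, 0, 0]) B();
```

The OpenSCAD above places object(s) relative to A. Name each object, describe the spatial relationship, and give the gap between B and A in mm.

A is a fence section. B is a bed frame. The bed frame is on the floor beside the fence section on its +x side. The gap between the bed frame and the fence section is 20 mm.

The bed frame's nearest face is 20 mm from the fence section's +x face.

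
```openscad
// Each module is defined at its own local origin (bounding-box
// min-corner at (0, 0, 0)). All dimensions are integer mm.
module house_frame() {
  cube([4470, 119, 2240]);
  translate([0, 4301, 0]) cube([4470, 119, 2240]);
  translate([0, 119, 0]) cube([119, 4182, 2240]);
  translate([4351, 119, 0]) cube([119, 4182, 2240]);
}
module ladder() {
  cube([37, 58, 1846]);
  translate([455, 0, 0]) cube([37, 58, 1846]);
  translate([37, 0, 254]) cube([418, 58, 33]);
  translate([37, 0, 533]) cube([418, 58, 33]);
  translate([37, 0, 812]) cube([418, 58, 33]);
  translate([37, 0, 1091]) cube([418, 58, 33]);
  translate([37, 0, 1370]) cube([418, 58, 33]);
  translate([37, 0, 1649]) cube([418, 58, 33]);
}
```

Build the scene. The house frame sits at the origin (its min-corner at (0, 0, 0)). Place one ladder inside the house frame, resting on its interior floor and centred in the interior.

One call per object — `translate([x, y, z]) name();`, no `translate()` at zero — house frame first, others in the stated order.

house_frame();
translate([1989, 2181, 0]) ladder();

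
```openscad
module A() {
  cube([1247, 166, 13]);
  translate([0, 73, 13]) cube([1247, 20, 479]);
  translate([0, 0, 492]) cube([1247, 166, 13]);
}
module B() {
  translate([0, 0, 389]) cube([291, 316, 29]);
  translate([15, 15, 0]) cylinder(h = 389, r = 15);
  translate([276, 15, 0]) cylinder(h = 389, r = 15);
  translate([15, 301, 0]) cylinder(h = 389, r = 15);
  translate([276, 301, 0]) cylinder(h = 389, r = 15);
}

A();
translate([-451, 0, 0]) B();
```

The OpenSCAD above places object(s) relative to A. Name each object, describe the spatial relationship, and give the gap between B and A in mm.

The stool's nearest face is 160 mm from the I-beam's −x face.

A is an I-beam. B is a stool. The stool is on the floor beside the I-beam on its −x side. The gap between the stool and the I-beam is 160 mm.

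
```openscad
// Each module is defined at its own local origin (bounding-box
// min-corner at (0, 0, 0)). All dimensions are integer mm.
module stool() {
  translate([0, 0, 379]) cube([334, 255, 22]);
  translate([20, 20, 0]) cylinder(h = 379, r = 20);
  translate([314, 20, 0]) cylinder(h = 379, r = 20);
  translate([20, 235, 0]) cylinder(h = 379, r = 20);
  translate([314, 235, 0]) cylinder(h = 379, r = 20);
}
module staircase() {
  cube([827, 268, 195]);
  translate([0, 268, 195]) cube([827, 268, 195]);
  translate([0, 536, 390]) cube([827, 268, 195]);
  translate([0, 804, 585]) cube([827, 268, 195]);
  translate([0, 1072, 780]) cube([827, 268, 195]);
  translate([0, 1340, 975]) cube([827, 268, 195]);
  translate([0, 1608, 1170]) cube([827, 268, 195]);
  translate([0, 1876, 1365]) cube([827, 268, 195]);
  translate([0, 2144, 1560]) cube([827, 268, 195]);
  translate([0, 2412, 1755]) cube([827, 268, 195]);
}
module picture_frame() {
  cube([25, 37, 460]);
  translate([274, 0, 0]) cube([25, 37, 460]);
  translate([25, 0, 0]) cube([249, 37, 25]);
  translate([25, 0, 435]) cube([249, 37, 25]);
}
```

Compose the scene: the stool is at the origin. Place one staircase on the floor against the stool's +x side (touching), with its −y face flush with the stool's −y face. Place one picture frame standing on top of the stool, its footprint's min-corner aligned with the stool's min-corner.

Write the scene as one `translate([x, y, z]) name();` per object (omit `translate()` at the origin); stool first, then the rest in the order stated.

stool();
translate([334, 0, 0]) staircase();
translate([0, 0, 401]) picture_frame();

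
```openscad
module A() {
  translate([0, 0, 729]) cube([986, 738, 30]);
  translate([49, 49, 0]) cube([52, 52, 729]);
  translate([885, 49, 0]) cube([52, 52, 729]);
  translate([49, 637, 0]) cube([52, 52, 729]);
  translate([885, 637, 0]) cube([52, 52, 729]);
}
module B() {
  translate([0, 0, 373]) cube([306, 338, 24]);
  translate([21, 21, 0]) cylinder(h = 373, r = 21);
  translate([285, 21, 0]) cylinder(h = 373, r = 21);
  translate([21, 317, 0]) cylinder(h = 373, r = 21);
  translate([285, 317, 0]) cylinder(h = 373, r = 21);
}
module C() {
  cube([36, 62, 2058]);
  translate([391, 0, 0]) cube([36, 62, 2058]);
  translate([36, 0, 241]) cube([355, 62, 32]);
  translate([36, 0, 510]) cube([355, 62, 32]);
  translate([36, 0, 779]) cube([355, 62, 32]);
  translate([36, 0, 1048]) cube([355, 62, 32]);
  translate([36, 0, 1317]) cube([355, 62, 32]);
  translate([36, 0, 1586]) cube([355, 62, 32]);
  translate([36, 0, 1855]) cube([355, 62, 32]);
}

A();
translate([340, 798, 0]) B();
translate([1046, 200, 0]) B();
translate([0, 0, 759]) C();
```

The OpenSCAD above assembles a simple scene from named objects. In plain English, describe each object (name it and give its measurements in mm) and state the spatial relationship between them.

A is a table: top 986 mm (x) × 738 mm (y), 30 mm thick, upper face at z = 759 mm, on four 52×52 mm square legs, each inset 49 mm from the nearest pair of top edges, running from z = 0 to the bottom of the top.

B is a simple wooden stool: a rectangular seat 306 mm (x) by 338 mm (y), 24 mm thick, top face at z = 397 mm, on four round legs, each 42 mm in diameter. The legs rest on z = 0, each leg's axis is inset half a diameter from the nearest pair of seat edges (so the leg's bounding box is flush with the corner).

C is a straight ladder. Two 36×62 mm vertical rails, 2058 mm tall, stand 427 mm apart (outside-to-outside) with their front faces coplanar on the −y side. 7 rungs, each 62 mm deep and 32 mm tall, span between the inner faces of the rails, front faces flush with the rails. The lowest rung's underside is at z = 241 mm and rungs are spaced 269 mm apart (underside to underside).

Two stools sit around the table at the +y, +x sides. The ladder is on top of the table.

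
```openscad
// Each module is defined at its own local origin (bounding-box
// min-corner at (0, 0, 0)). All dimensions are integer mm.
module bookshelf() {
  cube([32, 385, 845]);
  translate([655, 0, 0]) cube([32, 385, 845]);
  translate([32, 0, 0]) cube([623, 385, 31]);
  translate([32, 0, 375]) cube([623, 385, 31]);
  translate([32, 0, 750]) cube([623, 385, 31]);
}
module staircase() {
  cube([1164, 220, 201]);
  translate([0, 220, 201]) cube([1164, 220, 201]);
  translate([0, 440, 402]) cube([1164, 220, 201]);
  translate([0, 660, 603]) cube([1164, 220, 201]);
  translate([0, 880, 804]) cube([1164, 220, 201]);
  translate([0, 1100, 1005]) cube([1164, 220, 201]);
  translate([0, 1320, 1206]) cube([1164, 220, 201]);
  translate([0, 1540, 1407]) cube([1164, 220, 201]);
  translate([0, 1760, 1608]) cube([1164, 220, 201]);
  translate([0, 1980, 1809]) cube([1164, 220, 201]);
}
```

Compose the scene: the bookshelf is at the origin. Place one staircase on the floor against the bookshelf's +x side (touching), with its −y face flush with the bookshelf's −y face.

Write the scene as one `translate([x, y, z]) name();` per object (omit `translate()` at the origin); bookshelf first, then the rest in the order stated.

bookshelf();
translate([687, 0, 0]) staircase();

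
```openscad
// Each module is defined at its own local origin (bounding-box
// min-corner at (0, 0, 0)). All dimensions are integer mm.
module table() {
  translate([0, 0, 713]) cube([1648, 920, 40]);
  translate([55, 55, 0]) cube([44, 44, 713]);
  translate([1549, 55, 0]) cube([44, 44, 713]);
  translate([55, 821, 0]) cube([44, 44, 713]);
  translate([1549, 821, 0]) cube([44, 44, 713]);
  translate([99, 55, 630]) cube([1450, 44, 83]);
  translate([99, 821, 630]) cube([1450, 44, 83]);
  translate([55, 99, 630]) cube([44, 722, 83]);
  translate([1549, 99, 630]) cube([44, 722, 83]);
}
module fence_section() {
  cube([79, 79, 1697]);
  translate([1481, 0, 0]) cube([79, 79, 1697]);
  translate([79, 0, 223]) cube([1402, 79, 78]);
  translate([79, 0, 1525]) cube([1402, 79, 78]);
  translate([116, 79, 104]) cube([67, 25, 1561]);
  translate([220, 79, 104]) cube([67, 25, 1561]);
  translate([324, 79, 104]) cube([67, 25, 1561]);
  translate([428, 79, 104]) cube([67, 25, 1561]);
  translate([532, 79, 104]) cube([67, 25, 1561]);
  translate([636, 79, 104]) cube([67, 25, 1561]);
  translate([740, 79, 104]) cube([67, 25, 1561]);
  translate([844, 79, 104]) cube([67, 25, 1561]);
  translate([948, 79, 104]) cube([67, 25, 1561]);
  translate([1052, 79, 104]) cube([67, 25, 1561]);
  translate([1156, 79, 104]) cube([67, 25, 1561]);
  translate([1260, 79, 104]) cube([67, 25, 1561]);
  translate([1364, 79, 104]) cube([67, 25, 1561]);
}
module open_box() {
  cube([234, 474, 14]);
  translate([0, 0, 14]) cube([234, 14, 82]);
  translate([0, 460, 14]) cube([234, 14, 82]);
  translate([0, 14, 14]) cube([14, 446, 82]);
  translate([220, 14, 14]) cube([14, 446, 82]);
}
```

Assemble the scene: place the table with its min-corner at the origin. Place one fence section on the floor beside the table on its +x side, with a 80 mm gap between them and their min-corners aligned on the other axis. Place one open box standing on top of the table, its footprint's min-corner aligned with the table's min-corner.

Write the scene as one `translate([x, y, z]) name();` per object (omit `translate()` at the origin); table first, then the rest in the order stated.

table();
translate([1728, 0, 0]) fence_section();
translate([0, 0, 753]) open_box();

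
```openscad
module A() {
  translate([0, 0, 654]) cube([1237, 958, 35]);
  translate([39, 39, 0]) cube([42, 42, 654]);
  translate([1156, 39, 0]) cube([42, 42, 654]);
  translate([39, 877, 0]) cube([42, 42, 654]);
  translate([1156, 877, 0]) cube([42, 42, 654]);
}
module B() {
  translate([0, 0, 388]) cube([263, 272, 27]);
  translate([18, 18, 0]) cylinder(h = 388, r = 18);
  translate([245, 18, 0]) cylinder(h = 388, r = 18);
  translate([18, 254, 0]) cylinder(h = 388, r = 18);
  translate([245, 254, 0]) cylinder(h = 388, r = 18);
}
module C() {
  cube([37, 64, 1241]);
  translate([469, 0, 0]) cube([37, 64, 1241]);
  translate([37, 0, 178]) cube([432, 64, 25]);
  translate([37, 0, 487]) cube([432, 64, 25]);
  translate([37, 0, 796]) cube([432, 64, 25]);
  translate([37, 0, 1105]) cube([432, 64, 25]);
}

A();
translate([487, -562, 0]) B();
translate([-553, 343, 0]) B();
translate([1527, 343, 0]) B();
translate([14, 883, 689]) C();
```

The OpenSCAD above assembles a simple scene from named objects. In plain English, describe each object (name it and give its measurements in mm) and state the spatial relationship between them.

A is a table with a 1237×958 mm rectangular top, 35 mm thick, top surface at z = 689 mm, supported by four 42×42 mm square legs, each inset 39 mm from the nearest pair of top edges, running from the floor.

B is a simple wooden stool: a rectangular seat 263 mm (x) by 272 mm (y), 27 mm thick, top face at z = 415 mm, on four round legs, each 36 mm in diameter. The legs rest on z = 0, each leg's axis is inset half a diameter from the nearest pair of seat edges (so the leg's bounding box is flush with the corner).

C is a straight ladder. Two 37×64 mm vertical rails, 1241 mm tall, stand 506 mm apart (outside-to-outside) with their front faces coplanar on the −y side. 4 rungs, each 64 mm deep and 25 mm tall, span between the inner faces of the rails, front faces flush with the rails. The lowest rung's underside is at z = 178 mm and rungs are spaced 309 mm apart (underside to underside).

Three stools sit around the table at the −y, −x, +x sides. The ladder is on top of the table.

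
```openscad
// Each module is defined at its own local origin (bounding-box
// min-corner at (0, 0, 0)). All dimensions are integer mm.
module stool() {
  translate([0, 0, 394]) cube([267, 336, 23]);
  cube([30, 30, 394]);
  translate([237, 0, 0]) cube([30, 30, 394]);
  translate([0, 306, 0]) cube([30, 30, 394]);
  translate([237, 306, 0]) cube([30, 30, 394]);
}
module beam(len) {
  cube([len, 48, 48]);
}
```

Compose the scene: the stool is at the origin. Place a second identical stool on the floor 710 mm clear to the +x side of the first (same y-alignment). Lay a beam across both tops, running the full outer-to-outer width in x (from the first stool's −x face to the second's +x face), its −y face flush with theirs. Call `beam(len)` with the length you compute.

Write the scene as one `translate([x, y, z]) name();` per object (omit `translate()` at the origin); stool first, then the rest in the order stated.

stool();
translate([977, 0, 0]) stool();
translate([0, 0, 417]) beam(1244);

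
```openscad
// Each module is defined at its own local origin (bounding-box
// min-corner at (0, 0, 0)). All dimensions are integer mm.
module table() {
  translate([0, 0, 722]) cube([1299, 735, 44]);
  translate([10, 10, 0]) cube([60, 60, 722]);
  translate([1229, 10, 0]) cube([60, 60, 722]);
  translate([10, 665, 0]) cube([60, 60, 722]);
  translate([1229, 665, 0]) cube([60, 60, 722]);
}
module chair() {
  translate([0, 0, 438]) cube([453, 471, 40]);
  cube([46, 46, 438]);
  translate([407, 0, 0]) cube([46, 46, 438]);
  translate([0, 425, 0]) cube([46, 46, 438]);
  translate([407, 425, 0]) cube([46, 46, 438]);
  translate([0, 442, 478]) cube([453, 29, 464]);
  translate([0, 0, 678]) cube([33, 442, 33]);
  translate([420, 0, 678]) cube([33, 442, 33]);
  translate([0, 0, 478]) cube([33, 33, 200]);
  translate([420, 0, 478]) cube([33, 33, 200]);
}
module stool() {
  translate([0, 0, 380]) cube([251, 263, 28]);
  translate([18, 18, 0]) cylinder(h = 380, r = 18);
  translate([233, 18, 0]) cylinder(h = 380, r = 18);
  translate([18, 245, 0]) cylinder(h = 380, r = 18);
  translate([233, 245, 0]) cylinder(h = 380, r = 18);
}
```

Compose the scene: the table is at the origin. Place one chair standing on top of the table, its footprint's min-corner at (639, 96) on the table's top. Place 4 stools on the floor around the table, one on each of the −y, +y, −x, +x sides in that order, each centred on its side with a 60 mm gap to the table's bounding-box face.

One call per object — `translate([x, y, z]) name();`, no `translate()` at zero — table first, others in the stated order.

table();
translate([639, 96, 766]) chair();
translate([524, -323, 0]) stool();
translate([524, 795, 0]) stool();
translate([-311, 236, 0]) stool();
translate([1359, 236, 0]) stool();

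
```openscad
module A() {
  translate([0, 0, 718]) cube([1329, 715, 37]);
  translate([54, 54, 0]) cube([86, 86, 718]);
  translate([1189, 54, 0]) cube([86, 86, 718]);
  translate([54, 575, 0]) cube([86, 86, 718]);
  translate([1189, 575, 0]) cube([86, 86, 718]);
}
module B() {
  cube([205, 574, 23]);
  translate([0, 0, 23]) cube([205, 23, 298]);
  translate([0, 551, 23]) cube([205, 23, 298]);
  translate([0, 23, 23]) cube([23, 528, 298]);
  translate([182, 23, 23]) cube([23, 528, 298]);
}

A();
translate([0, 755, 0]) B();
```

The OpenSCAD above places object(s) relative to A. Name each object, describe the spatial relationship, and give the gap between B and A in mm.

The open box's nearest face is 40 mm from the table's +y face.

A is a table. B is an open box. The open box is on the floor beside the table on its +y side. The gap between the open box and the table is 40 mm.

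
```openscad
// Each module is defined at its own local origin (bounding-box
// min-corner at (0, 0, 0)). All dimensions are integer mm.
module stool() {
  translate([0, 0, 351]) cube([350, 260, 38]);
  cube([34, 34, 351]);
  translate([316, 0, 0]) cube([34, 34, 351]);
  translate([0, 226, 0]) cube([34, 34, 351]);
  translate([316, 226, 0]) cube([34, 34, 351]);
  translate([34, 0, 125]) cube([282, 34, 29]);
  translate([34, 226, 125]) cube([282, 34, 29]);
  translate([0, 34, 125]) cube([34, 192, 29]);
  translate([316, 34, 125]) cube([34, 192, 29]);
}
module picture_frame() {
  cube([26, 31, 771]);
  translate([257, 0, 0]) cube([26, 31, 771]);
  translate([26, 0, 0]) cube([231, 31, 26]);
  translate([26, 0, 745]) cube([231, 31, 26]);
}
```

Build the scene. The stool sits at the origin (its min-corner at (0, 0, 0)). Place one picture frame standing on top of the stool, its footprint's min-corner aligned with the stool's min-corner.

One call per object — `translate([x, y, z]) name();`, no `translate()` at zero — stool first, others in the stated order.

stool();
translate([0, 0, 389]) picture_frame();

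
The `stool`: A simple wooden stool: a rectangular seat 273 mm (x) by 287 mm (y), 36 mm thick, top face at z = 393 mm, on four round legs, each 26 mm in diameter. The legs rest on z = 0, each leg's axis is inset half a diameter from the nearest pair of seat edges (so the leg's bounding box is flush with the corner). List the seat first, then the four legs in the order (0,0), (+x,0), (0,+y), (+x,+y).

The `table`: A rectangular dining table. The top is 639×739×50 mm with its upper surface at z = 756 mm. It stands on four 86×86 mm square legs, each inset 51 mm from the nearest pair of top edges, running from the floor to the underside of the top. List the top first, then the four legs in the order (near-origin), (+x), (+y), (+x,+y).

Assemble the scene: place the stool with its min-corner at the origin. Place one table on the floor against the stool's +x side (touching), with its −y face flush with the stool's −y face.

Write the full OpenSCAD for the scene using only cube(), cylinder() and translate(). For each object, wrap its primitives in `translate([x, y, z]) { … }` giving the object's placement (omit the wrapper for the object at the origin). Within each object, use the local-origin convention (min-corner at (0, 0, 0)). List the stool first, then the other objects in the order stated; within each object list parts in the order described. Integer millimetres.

translate([0, 0, 357]) cube([273, 287, 36]);
translate([13, 13, 0]) cylinder(h = 357, r = 13);
translate([260, 13, 0]) cylinder(h = 357, r = 13);
translate([13, 274, 0]) cylinder(h = 357, r = 13);
translate([260, 274, 0]) cylinder(h = 357, r = 13);
translate([273, 0, 0]) {
  translate([0, 0, 706]) cube([639, 739, 50]);
  translate([51, 51, 0]) cube([86, 86, 706]);
  translate([502, 51, 0]) cube([86, 86, 706]);
  translate([51, 602, 0]) cube([86, 86, 706]);
  translate([502, 602, 0]) cube([86, 86, 706]);
}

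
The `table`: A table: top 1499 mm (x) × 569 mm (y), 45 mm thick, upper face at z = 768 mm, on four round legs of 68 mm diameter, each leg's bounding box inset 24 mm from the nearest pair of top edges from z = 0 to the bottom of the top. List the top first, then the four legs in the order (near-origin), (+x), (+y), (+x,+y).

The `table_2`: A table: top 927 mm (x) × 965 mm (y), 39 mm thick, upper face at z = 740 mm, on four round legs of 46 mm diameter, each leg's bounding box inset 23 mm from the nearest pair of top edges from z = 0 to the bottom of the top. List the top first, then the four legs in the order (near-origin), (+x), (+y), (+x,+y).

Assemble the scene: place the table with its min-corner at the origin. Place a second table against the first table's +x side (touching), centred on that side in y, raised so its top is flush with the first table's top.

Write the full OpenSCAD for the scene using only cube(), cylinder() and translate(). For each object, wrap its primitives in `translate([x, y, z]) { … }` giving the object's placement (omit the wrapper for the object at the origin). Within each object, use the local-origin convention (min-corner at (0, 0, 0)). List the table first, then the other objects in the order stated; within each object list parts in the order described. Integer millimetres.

translate([0, 0, 723]) cube([1499, 569, 45]);
translate([58, 58, 0]) cylinder(h = 723, r = 34);
translate([1441, 58, 0]) cylinder(h = 723, r = 34);
translate([58, 511, 0]) cylinder(h = 723, r = 34);
translate([1441, 511, 0]) cylinder(h = 723, r = 34);
translate([1499, -198, 28]) {
  translate([0, 0, 701]) cube([927, 965, 39]);
  translate([46, 46, 0]) cylinder(h = 701, r = 23);
  translate([881, 46, 0]) cylinder(h = 701, r = 23);
  translate([46, 919, 0]) cylinder(h = 701, r = 23);
  translate([881, 919, 0]) cylinder(h = 701, r = 23);
}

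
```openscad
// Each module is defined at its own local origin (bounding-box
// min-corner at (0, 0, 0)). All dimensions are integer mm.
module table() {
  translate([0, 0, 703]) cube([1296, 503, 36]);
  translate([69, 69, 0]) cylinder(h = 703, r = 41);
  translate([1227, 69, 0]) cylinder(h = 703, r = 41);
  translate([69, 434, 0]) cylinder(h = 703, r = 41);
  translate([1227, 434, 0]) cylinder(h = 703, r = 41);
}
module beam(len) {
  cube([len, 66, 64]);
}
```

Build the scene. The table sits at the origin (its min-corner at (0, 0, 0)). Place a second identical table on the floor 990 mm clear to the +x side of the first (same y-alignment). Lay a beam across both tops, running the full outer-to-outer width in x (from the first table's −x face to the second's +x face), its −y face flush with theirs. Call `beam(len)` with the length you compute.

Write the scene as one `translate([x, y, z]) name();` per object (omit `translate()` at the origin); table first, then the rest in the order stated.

table();
translate([2286, 0, 0]) table();
translate([0, 0, 739]) beam(3582);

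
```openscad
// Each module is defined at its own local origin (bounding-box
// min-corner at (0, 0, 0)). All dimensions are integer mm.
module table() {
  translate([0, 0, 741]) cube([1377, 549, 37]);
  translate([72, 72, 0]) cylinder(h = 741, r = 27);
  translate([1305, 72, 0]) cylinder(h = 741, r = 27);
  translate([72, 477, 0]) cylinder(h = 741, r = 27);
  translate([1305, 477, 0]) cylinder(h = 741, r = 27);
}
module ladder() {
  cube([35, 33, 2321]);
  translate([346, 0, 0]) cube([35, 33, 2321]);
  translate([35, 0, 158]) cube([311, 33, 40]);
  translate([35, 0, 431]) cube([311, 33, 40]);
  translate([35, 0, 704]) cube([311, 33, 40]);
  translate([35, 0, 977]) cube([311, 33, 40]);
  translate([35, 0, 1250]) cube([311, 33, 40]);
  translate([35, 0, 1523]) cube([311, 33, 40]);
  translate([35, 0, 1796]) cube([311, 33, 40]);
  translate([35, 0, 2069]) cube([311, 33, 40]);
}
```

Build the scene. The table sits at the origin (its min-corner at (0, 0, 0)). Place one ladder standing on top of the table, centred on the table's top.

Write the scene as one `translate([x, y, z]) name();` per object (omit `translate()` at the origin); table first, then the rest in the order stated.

table();
translate([498, 258, 778]) ladder();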